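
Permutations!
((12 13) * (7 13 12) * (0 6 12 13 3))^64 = (0 7 12)(3 13 6)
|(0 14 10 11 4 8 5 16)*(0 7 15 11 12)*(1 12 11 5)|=|(0 14 10 11 4 8 1 12)(5 16 7 15)|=8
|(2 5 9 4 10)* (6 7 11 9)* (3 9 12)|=|(2 5 6 7 11 12 3 9 4 10)|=10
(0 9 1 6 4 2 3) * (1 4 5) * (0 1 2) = (0 9 4)(1 6 5 2 3) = [9, 6, 3, 1, 0, 2, 5, 7, 8, 4]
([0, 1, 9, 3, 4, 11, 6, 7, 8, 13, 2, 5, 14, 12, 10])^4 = (2 14 13)(9 10 12)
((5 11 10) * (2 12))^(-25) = (2 12)(5 10 11)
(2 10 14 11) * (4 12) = (2 10 14 11)(4 12) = [0, 1, 10, 3, 12, 5, 6, 7, 8, 9, 14, 2, 4, 13, 11]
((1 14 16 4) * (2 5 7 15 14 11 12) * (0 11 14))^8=(16)(0 11 12 2 5 7 15)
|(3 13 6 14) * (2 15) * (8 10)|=4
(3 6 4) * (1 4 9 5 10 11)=(1 4 3 6 9 5 10 11)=[0, 4, 2, 6, 3, 10, 9, 7, 8, 5, 11, 1]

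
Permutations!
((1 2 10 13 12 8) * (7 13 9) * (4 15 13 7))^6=((1 2 10 9 4 15 13 12 8))^6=(1 13 9)(2 12 4)(8 15 10)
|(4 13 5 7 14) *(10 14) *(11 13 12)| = 8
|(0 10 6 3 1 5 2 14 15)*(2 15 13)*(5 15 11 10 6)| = 15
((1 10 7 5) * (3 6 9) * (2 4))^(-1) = (1 5 7 10)(2 4)(3 9 6)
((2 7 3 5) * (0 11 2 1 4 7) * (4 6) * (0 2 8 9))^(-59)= ((0 11 8 9)(1 6 4 7 3 5))^(-59)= (0 11 8 9)(1 6 4 7 3 5)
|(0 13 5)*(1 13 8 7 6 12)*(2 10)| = 8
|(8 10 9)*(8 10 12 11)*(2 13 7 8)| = |(2 13 7 8 12 11)(9 10)| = 6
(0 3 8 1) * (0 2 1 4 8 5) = (0 3 5)(1 2)(4 8) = [3, 2, 1, 5, 8, 0, 6, 7, 4]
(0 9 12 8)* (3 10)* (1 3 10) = (0 9 12 8)(1 3) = [9, 3, 2, 1, 4, 5, 6, 7, 0, 12, 10, 11, 8]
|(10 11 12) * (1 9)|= 6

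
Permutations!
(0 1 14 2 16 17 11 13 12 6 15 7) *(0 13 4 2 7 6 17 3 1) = (1 14 7 13 12 17 11 4 2 16 3)(6 15) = [0, 14, 16, 1, 2, 5, 15, 13, 8, 9, 10, 4, 17, 12, 7, 6, 3, 11]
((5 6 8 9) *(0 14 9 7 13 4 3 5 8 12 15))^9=(0 6 4 8)(3 7 14 12)(5 13 9 15)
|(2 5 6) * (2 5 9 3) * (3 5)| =5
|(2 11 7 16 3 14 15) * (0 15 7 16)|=8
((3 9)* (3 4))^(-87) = (9)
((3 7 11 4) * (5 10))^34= (3 11)(4 7)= ((3 7 11 4)(5 10))^34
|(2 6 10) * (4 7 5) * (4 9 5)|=6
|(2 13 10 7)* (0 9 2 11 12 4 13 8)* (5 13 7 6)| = 4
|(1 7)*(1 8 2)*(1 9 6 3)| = 7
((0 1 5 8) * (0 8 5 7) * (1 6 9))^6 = ((0 6 9 1 7))^6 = (0 6 9 1 7)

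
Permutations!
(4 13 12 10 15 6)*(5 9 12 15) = (4 13 15 6)(5 9 12 10) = [0, 1, 2, 3, 13, 9, 4, 7, 8, 12, 5, 11, 10, 15, 14, 6]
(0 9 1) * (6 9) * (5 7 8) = [6, 0, 2, 3, 4, 7, 9, 8, 5, 1] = (0 6 9 1)(5 7 8)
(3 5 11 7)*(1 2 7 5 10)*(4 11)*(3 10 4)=(1 2 7 10)(3 4 11 5)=[0, 2, 7, 4, 11, 3, 6, 10, 8, 9, 1, 5]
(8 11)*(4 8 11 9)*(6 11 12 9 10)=[0, 1, 2, 3, 8, 5, 11, 7, 10, 4, 6, 12, 9]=(4 8 10 6 11 12 9)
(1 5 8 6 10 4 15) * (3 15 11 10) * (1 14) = (1 5 8 6 3 15 14)(4 11 10) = [0, 5, 2, 15, 11, 8, 3, 7, 6, 9, 4, 10, 12, 13, 1, 14]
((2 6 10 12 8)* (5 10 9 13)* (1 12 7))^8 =((1 12 8 2 6 9 13 5 10 7))^8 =(1 10 13 6 8)(2 12 7 5 9)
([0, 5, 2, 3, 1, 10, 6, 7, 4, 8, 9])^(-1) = [0, 4, 2, 3, 8, 1, 6, 7, 9, 10, 5]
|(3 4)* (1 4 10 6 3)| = 6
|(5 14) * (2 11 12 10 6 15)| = |(2 11 12 10 6 15)(5 14)| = 6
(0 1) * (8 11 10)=(0 1)(8 11 10)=[1, 0, 2, 3, 4, 5, 6, 7, 11, 9, 8, 10]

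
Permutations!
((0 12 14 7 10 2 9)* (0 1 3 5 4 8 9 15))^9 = (0 14 10 15 12 7 2)(1 4)(3 8)(5 9)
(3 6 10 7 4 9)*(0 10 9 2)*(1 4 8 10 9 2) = (0 9 3 6 2)(1 4)(7 8 10) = [9, 4, 0, 6, 1, 5, 2, 8, 10, 3, 7]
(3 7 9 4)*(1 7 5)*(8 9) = [0, 7, 2, 5, 3, 1, 6, 8, 9, 4] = (1 7 8 9 4 3 5)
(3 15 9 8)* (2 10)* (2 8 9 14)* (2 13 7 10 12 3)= [0, 1, 12, 15, 4, 5, 6, 10, 2, 9, 8, 11, 3, 7, 13, 14]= (2 12 3 15 14 13 7 10 8)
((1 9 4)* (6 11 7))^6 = (11)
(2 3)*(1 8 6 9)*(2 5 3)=(1 8 6 9)(3 5)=[0, 8, 2, 5, 4, 3, 9, 7, 6, 1]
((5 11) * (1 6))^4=(11)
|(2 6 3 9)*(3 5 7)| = 6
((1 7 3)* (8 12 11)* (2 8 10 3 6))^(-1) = (1 3 10 11 12 8 2 6 7)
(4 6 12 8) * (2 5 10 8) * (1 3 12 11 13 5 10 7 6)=(1 3 12 2 10 8 4)(5 7 6 11 13)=[0, 3, 10, 12, 1, 7, 11, 6, 4, 9, 8, 13, 2, 5]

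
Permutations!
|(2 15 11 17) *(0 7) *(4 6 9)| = |(0 7)(2 15 11 17)(4 6 9)| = 12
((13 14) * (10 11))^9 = (10 11)(13 14)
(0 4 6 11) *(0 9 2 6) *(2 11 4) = [2, 1, 6, 3, 0, 5, 4, 7, 8, 11, 10, 9] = (0 2 6 4)(9 11)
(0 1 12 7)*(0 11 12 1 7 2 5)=(0 7 11 12 2 5)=[7, 1, 5, 3, 4, 0, 6, 11, 8, 9, 10, 12, 2]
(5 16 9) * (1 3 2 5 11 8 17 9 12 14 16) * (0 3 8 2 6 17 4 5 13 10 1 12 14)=(0 3 6 17 9 11 2 13 10 1 8 4 5 12)(14 16)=[3, 8, 13, 6, 5, 12, 17, 7, 4, 11, 1, 2, 0, 10, 16, 15, 14, 9]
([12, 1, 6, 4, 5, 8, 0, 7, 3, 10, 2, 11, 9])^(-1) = (0 6 2 10 9 12)(3 8 5 4)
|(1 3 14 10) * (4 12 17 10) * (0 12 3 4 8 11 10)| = |(0 12 17)(1 4 3 14 8 11 10)| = 21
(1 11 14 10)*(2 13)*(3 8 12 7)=[0, 11, 13, 8, 4, 5, 6, 3, 12, 9, 1, 14, 7, 2, 10]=(1 11 14 10)(2 13)(3 8 12 7)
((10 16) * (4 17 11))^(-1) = ((4 17 11)(10 16))^(-1) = (4 11 17)(10 16)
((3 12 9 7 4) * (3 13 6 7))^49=((3 12 9)(4 13 6 7))^49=(3 12 9)(4 13 6 7)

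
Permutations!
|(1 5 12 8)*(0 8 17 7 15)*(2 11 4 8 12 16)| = |(0 12 17 7 15)(1 5 16 2 11 4 8)| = 35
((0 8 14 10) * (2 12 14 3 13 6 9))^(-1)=(0 10 14 12 2 9 6 13 3 8)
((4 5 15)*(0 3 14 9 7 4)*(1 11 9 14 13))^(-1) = ((0 3 13 1 11 9 7 4 5 15))^(-1) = (0 15 5 4 7 9 11 1 13 3)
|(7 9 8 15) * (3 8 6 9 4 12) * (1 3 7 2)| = |(1 3 8 15 2)(4 12 7)(6 9)| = 30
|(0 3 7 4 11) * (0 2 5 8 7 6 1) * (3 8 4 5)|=10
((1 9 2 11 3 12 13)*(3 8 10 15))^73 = (1 11 15 13 2 10 12 9 8 3)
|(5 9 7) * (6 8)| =6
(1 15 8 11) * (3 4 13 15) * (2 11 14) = [0, 3, 11, 4, 13, 5, 6, 7, 14, 9, 10, 1, 12, 15, 2, 8] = (1 3 4 13 15 8 14 2 11)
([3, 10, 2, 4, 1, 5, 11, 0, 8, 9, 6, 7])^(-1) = (0 7 11 6 10 1 4 3)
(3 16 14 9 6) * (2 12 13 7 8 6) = [0, 1, 12, 16, 4, 5, 3, 8, 6, 2, 10, 11, 13, 7, 9, 15, 14] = (2 12 13 7 8 6 3 16 14 9)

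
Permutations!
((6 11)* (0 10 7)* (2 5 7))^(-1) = (0 7 5 2 10)(6 11)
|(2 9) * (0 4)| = 2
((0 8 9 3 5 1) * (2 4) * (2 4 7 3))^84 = (0 7)(1 2)(3 8)(5 9)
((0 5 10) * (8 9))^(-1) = ((0 5 10)(8 9))^(-1) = (0 10 5)(8 9)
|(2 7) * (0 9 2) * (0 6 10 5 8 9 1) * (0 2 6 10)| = |(0 1 2 7 10 5 8 9 6)| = 9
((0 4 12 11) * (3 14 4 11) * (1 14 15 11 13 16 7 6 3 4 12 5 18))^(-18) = (18)(0 15 6 16)(3 7 13 11)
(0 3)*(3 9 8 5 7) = (0 9 8 5 7 3) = [9, 1, 2, 0, 4, 7, 6, 3, 5, 8]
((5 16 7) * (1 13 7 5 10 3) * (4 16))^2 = (1 7 3 13 10)(4 5 16)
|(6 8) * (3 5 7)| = 6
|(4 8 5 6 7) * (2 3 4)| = 7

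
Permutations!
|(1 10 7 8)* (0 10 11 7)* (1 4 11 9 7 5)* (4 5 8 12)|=8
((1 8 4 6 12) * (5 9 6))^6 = (1 12 6 9 5 4 8)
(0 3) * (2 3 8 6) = (0 8 6 2 3) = [8, 1, 3, 0, 4, 5, 2, 7, 6]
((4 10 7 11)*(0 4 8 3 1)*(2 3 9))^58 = ((0 4 10 7 11 8 9 2 3 1))^58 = (0 3 9 11 10)(1 2 8 7 4)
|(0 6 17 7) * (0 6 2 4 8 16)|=15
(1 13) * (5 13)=(1 5 13)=[0, 5, 2, 3, 4, 13, 6, 7, 8, 9, 10, 11, 12, 1]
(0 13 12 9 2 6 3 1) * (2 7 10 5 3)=(0 13 12 9 7 10 5 3 1)(2 6)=[13, 0, 6, 1, 4, 3, 2, 10, 8, 7, 5, 11, 9, 12]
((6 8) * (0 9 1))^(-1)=(0 1 9)(6 8)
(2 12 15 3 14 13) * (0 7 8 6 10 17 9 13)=(0 7 8 6 10 17 9 13 2 12 15 3 14)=[7, 1, 12, 14, 4, 5, 10, 8, 6, 13, 17, 11, 15, 2, 0, 3, 16, 9]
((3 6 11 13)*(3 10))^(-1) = (3 10 13 11 6) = ((3 6 11 13 10))^(-1)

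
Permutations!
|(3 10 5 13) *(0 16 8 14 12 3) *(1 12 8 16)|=|(16)(0 1 12 3 10 5 13)(8 14)|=14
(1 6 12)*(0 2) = (0 2)(1 6 12) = [2, 6, 0, 3, 4, 5, 12, 7, 8, 9, 10, 11, 1]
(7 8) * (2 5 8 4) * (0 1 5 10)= (0 1 5 8 7 4 2 10)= [1, 5, 10, 3, 2, 8, 6, 4, 7, 9, 0]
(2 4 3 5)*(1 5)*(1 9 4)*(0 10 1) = (0 10 1 5 2)(3 9 4) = [10, 5, 0, 9, 3, 2, 6, 7, 8, 4, 1]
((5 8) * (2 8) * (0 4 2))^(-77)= ((0 4 2 8 5))^(-77)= (0 8 4 5 2)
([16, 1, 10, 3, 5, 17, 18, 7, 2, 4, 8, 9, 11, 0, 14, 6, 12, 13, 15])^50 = [4, 1, 8, 3, 16, 12, 15, 7, 10, 0, 2, 13, 17, 9, 14, 18, 5, 11, 6]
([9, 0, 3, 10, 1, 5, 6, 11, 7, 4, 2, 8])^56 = [0, 1, 10, 2, 4, 5, 6, 8, 11, 9, 3, 7]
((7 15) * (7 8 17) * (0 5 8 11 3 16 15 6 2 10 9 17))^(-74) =((0 5 8)(2 10 9 17 7 6)(3 16 15 11))^(-74) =(0 5 8)(2 7 9)(3 15)(6 17 10)(11 16)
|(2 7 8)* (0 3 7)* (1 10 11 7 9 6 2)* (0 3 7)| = 12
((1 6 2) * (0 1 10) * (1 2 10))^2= ((0 2 1 6 10))^2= (0 1 10 2 6)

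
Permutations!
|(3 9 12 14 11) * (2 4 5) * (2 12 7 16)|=|(2 4 5 12 14 11 3 9 7 16)|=10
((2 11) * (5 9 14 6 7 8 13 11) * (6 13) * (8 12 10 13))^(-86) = (2 9 8 7 10 11 5 14 6 12 13)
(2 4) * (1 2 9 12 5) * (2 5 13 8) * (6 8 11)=(1 5)(2 4 9 12 13 11 6 8)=[0, 5, 4, 3, 9, 1, 8, 7, 2, 12, 10, 6, 13, 11]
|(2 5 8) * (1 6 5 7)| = 6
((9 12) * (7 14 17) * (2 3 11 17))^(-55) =(2 14 7 17 11 3)(9 12)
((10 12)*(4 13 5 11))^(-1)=(4 11 5 13)(10 12)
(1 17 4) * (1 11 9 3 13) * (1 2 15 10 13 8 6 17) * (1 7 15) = (1 7 15 10 13 2)(3 8 6 17 4 11 9) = [0, 7, 1, 8, 11, 5, 17, 15, 6, 3, 13, 9, 12, 2, 14, 10, 16, 4]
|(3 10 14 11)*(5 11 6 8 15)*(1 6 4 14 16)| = |(1 6 8 15 5 11 3 10 16)(4 14)| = 18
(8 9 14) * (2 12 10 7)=[0, 1, 12, 3, 4, 5, 6, 2, 9, 14, 7, 11, 10, 13, 8]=(2 12 10 7)(8 9 14)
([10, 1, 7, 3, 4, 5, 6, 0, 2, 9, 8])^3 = (0 2 10 7 8)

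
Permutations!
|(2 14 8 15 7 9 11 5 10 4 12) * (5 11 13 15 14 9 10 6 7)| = |(2 9 13 15 5 6 7 10 4 12)(8 14)| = 10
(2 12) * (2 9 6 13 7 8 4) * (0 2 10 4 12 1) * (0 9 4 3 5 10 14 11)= [2, 9, 1, 5, 14, 10, 13, 8, 12, 6, 3, 0, 4, 7, 11]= (0 2 1 9 6 13 7 8 12 4 14 11)(3 5 10)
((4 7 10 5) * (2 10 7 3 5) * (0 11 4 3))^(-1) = (0 4 11)(2 10)(3 5)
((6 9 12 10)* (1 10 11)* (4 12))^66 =(1 9 11 6 12 10 4)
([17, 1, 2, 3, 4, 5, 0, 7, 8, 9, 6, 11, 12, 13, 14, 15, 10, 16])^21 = [17, 1, 2, 3, 4, 5, 0, 7, 8, 9, 6, 11, 12, 13, 14, 15, 10, 16]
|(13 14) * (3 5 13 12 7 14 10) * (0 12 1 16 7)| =4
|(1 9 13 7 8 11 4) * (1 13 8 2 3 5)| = |(1 9 8 11 4 13 7 2 3 5)| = 10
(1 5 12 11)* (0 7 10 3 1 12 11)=(0 7 10 3 1 5 11 12)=[7, 5, 2, 1, 4, 11, 6, 10, 8, 9, 3, 12, 0]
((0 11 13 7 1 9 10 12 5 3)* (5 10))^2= ((0 11 13 7 1 9 5 3)(10 12))^2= (0 13 1 5)(3 11 7 9)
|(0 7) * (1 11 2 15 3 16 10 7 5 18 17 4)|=13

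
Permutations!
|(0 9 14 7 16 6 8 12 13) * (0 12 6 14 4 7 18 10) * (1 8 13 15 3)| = 56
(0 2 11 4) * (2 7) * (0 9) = [7, 1, 11, 3, 9, 5, 6, 2, 8, 0, 10, 4] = (0 7 2 11 4 9)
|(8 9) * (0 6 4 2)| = |(0 6 4 2)(8 9)| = 4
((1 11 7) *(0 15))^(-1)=(0 15)(1 7 11)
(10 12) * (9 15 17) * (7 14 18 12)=(7 14 18 12 10)(9 15 17)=[0, 1, 2, 3, 4, 5, 6, 14, 8, 15, 7, 11, 10, 13, 18, 17, 16, 9, 12]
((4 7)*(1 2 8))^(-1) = ((1 2 8)(4 7))^(-1) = (1 8 2)(4 7)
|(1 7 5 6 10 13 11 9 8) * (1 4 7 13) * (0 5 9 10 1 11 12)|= |(0 5 6 1 13 12)(4 7 9 8)(10 11)|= 12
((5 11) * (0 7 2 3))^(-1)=(0 3 2 7)(5 11)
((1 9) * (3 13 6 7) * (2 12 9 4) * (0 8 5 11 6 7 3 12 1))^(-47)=(0 11 13 9 5 3 12 8 6 7)(1 4 2)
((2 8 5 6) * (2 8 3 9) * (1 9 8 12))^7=(1 12 6 5 8 3 2 9)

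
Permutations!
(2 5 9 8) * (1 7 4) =[0, 7, 5, 3, 1, 9, 6, 4, 2, 8] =(1 7 4)(2 5 9 8)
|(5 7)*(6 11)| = |(5 7)(6 11)| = 2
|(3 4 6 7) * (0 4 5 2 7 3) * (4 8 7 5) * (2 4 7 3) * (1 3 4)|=9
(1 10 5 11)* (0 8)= [8, 10, 2, 3, 4, 11, 6, 7, 0, 9, 5, 1]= (0 8)(1 10 5 11)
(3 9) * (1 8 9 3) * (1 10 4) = [0, 8, 2, 3, 1, 5, 6, 7, 9, 10, 4] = (1 8 9 10 4)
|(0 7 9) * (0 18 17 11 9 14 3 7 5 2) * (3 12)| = |(0 5 2)(3 7 14 12)(9 18 17 11)| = 12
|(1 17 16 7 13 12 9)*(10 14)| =14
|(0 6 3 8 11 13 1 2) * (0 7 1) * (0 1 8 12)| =|(0 6 3 12)(1 2 7 8 11 13)| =12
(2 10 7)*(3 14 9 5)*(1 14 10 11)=(1 14 9 5 3 10 7 2 11)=[0, 14, 11, 10, 4, 3, 6, 2, 8, 5, 7, 1, 12, 13, 9]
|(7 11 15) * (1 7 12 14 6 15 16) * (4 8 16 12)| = |(1 7 11 12 14 6 15 4 8 16)| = 10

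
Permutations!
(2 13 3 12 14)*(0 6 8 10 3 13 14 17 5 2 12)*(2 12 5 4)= [6, 1, 14, 0, 2, 12, 8, 7, 10, 9, 3, 11, 17, 13, 5, 15, 16, 4]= (0 6 8 10 3)(2 14 5 12 17 4)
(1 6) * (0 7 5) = (0 7 5)(1 6) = [7, 6, 2, 3, 4, 0, 1, 5]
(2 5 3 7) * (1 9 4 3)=(1 9 4 3 7 2 5)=[0, 9, 5, 7, 3, 1, 6, 2, 8, 4]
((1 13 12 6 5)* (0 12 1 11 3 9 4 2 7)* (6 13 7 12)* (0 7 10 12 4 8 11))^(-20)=(13)(0 6 5)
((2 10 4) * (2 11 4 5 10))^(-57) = (4 11)(5 10)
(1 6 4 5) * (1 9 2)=(1 6 4 5 9 2)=[0, 6, 1, 3, 5, 9, 4, 7, 8, 2]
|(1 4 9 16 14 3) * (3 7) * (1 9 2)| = |(1 4 2)(3 9 16 14 7)| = 15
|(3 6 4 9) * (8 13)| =|(3 6 4 9)(8 13)| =4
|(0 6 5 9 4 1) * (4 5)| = 4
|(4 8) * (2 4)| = |(2 4 8)| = 3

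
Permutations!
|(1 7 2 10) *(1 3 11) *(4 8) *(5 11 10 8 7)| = 12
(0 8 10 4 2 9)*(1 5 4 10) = [8, 5, 9, 3, 2, 4, 6, 7, 1, 0, 10] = (10)(0 8 1 5 4 2 9)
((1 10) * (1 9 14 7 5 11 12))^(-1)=(1 12 11 5 7 14 9 10)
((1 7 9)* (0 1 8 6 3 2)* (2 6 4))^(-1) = (0 2 4 8 9 7 1)(3 6)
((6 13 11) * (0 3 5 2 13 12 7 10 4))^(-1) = (0 4 10 7 12 6 11 13 2 5 3)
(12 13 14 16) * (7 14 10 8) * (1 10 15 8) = (1 10)(7 14 16 12 13 15 8) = [0, 10, 2, 3, 4, 5, 6, 14, 7, 9, 1, 11, 13, 15, 16, 8, 12]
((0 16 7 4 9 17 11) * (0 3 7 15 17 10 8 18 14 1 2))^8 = ((0 16 15 17 11 3 7 4 9 10 8 18 14 1 2))^8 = (0 9 16 10 15 8 17 18 11 14 3 1 7 2 4)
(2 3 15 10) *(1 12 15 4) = (1 12 15 10 2 3 4) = [0, 12, 3, 4, 1, 5, 6, 7, 8, 9, 2, 11, 15, 13, 14, 10]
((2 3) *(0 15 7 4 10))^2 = ((0 15 7 4 10)(2 3))^2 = (0 7 10 15 4)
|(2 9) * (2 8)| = |(2 9 8)| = 3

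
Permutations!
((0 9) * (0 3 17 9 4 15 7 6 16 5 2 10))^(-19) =(0 10 2 5 16 6 7 15 4)(3 9 17)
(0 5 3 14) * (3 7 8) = [5, 1, 2, 14, 4, 7, 6, 8, 3, 9, 10, 11, 12, 13, 0] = (0 5 7 8 3 14)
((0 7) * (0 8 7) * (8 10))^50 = (7 8 10)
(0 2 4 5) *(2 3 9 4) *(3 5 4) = (0 5)(3 9) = [5, 1, 2, 9, 4, 0, 6, 7, 8, 3]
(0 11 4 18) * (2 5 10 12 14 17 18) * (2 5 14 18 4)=(0 11 2 14 17 4 5 10 12 18)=[11, 1, 14, 3, 5, 10, 6, 7, 8, 9, 12, 2, 18, 13, 17, 15, 16, 4, 0]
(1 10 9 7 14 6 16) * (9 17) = [0, 10, 2, 3, 4, 5, 16, 14, 8, 7, 17, 11, 12, 13, 6, 15, 1, 9] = (1 10 17 9 7 14 6 16)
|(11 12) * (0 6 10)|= |(0 6 10)(11 12)|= 6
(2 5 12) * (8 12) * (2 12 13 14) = (2 5 8 13 14) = [0, 1, 5, 3, 4, 8, 6, 7, 13, 9, 10, 11, 12, 14, 2]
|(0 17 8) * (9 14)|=6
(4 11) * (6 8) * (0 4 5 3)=[4, 1, 2, 0, 11, 3, 8, 7, 6, 9, 10, 5]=(0 4 11 5 3)(6 8)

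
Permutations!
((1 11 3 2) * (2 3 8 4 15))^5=((1 11 8 4 15 2))^5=(1 2 15 4 8 11)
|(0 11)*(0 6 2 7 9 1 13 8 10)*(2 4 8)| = 30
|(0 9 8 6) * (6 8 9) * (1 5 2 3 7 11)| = 6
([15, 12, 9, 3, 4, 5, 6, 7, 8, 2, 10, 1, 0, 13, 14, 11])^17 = [11, 0, 9, 3, 4, 5, 6, 7, 8, 2, 10, 12, 15, 13, 14, 1]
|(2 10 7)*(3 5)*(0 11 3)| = |(0 11 3 5)(2 10 7)| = 12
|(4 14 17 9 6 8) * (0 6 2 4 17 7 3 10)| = 11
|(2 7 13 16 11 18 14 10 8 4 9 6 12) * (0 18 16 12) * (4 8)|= |(0 18 14 10 4 9 6)(2 7 13 12)(11 16)|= 28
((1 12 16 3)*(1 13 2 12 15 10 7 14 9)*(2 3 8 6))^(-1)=((1 15 10 7 14 9)(2 12 16 8 6)(3 13))^(-1)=(1 9 14 7 10 15)(2 6 8 16 12)(3 13)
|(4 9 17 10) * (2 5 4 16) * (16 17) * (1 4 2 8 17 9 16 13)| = |(1 4 16 8 17 10 9 13)(2 5)| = 8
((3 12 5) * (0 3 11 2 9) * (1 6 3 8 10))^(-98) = ((0 8 10 1 6 3 12 5 11 2 9))^(-98) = (0 8 10 1 6 3 12 5 11 2 9)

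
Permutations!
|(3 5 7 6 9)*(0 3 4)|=7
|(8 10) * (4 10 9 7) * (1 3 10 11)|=8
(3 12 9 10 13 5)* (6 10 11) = (3 12 9 11 6 10 13 5) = [0, 1, 2, 12, 4, 3, 10, 7, 8, 11, 13, 6, 9, 5]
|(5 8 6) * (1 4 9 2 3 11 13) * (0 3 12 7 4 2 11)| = 24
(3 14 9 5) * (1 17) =(1 17)(3 14 9 5) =[0, 17, 2, 14, 4, 3, 6, 7, 8, 5, 10, 11, 12, 13, 9, 15, 16, 1]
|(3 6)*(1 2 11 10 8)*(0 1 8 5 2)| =4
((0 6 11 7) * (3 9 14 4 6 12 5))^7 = ((0 12 5 3 9 14 4 6 11 7))^7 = (0 6 9 12 11 14 5 7 4 3)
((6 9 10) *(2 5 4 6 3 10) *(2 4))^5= (2 5)(3 10)(4 9 6)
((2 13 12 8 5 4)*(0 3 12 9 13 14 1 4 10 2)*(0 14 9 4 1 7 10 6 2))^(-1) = ((0 3 12 8 5 6 2 9 13 4 14 7 10))^(-1) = (0 10 7 14 4 13 9 2 6 5 8 12 3)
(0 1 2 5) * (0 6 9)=[1, 2, 5, 3, 4, 6, 9, 7, 8, 0]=(0 1 2 5 6 9)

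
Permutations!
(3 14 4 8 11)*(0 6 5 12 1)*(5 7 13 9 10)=(0 6 7 13 9 10 5 12 1)(3 14 4 8 11)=[6, 0, 2, 14, 8, 12, 7, 13, 11, 10, 5, 3, 1, 9, 4]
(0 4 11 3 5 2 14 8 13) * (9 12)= (0 4 11 3 5 2 14 8 13)(9 12)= [4, 1, 14, 5, 11, 2, 6, 7, 13, 12, 10, 3, 9, 0, 8]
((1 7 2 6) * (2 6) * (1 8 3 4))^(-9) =((1 7 6 8 3 4))^(-9) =(1 8)(3 7)(4 6)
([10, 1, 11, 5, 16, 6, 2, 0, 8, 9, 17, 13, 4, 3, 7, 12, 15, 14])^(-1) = (0 7 14 17 10)(2 6 5 3 13 11)(4 12 15 16)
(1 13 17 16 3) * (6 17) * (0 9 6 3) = [9, 13, 2, 1, 4, 5, 17, 7, 8, 6, 10, 11, 12, 3, 14, 15, 0, 16] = (0 9 6 17 16)(1 13 3)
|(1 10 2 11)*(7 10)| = |(1 7 10 2 11)| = 5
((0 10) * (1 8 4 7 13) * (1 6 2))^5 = (0 10)(1 6 7 8 2 13 4)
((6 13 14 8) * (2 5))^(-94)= (6 14)(8 13)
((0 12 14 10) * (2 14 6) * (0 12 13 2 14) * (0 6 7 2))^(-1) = ((0 13)(2 6 14 10 12 7))^(-1) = (0 13)(2 7 12 10 14 6)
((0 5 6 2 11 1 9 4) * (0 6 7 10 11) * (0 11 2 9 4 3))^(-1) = (0 3 9 6 4 1 11 2 10 7 5)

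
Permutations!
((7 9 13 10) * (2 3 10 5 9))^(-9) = (13)(2 7 10 3)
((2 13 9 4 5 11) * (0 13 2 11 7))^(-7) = (0 7 5 4 9 13)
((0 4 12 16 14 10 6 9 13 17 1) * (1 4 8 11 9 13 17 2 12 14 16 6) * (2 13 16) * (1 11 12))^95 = ((0 8 12 6 16 2 1)(4 14 10 11 9 17))^95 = (0 16 8 2 12 1 6)(4 17 9 11 10 14)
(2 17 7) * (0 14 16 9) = [14, 1, 17, 3, 4, 5, 6, 2, 8, 0, 10, 11, 12, 13, 16, 15, 9, 7] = (0 14 16 9)(2 17 7)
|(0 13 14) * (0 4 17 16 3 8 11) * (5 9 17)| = 11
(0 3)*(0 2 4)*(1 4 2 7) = [3, 4, 2, 7, 0, 5, 6, 1] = (0 3 7 1 4)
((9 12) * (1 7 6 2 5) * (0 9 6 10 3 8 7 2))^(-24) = (12)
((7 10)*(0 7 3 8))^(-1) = (0 8 3 10 7)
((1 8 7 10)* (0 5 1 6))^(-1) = ((0 5 1 8 7 10 6))^(-1) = (0 6 10 7 8 1 5)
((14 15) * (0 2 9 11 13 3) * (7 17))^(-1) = (0 3 13 11 9 2)(7 17)(14 15)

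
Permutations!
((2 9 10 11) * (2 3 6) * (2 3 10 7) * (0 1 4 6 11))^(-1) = (0 10 11 3 6 4 1)(2 7 9)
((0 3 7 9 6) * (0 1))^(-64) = (0 7 6)(1 3 9)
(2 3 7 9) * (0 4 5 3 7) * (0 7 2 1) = (0 4 5 3 7 9 1) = [4, 0, 2, 7, 5, 3, 6, 9, 8, 1]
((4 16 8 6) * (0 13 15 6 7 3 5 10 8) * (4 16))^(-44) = (0 13 15 6 16)(3 5 10 8 7)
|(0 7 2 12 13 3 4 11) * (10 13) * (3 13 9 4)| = 8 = |(13)(0 7 2 12 10 9 4 11)|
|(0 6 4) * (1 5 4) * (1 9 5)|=5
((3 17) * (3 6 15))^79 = (3 15 6 17)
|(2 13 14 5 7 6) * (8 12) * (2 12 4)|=|(2 13 14 5 7 6 12 8 4)|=9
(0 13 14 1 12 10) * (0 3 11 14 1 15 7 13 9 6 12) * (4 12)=(0 9 6 4 12 10 3 11 14 15 7 13 1)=[9, 0, 2, 11, 12, 5, 4, 13, 8, 6, 3, 14, 10, 1, 15, 7]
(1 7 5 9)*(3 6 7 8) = [0, 8, 2, 6, 4, 9, 7, 5, 3, 1] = (1 8 3 6 7 5 9)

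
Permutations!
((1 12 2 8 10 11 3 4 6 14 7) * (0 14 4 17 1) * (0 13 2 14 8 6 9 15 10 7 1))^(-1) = ((0 8 7 13 2 6 4 9 15 10 11 3 17)(1 12 14))^(-1) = (0 17 3 11 10 15 9 4 6 2 13 7 8)(1 14 12)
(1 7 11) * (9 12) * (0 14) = [14, 7, 2, 3, 4, 5, 6, 11, 8, 12, 10, 1, 9, 13, 0] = (0 14)(1 7 11)(9 12)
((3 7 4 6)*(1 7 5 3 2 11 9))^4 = ((1 7 4 6 2 11 9)(3 5))^4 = (1 2 7 11 4 9 6)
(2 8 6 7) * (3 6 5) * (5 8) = (8)(2 5 3 6 7) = [0, 1, 5, 6, 4, 3, 7, 2, 8]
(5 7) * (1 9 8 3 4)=(1 9 8 3 4)(5 7)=[0, 9, 2, 4, 1, 7, 6, 5, 3, 8]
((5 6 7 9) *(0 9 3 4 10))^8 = ((0 9 5 6 7 3 4 10))^8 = (10)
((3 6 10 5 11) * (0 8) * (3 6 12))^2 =((0 8)(3 12)(5 11 6 10))^2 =(12)(5 6)(10 11)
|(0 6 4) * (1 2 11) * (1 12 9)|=15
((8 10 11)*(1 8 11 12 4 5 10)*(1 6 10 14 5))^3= (1 10)(4 6)(5 14)(8 12)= ((1 8 6 10 12 4)(5 14))^3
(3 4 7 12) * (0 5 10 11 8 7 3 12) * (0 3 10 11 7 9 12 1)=(0 5 11 8 9 12 1)(3 4 10 7)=[5, 0, 2, 4, 10, 11, 6, 3, 9, 12, 7, 8, 1]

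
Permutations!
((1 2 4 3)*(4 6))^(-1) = (1 3 4 6 2)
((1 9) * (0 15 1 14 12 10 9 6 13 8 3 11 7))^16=((0 15 1 6 13 8 3 11 7)(9 14 12 10))^16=(0 11 8 6 15 7 3 13 1)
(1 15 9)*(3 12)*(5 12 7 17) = [0, 15, 2, 7, 4, 12, 6, 17, 8, 1, 10, 11, 3, 13, 14, 9, 16, 5] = (1 15 9)(3 7 17 5 12)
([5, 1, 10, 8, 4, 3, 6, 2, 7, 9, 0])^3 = (0 8 10 3 2 5 7)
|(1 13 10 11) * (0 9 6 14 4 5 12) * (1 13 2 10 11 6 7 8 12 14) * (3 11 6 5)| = 10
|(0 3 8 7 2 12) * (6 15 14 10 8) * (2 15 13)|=30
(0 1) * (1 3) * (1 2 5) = (0 3 2 5 1) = [3, 0, 5, 2, 4, 1]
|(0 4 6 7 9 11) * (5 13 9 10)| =9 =|(0 4 6 7 10 5 13 9 11)|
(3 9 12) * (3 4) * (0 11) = (0 11)(3 9 12 4) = [11, 1, 2, 9, 3, 5, 6, 7, 8, 12, 10, 0, 4]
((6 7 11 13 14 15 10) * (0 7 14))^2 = (0 11)(6 15)(7 13)(10 14)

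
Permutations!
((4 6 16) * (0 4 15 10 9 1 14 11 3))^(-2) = (0 11 1 10 16 4 3 14 9 15 6)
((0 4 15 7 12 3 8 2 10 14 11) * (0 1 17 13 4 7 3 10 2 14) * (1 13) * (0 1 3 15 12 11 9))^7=(0 1 7 17 11 3 13 8 4 14 12 9 10)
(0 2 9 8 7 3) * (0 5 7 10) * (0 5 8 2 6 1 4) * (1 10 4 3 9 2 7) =[6, 3, 2, 8, 0, 1, 10, 9, 4, 7, 5] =(0 6 10 5 1 3 8 4)(7 9)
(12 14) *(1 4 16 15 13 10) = (1 4 16 15 13 10)(12 14) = [0, 4, 2, 3, 16, 5, 6, 7, 8, 9, 1, 11, 14, 10, 12, 13, 15]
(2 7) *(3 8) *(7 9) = (2 9 7)(3 8) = [0, 1, 9, 8, 4, 5, 6, 2, 3, 7]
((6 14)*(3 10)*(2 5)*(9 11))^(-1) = (2 5)(3 10)(6 14)(9 11)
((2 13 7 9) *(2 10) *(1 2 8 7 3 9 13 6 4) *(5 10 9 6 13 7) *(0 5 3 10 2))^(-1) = ((0 5 2 13 10 8 3 6 4 1))^(-1) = (0 1 4 6 3 8 10 13 2 5)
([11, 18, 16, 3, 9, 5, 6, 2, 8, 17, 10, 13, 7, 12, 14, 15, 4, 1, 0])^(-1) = [18, 17, 7, 3, 16, 5, 6, 12, 8, 4, 10, 0, 13, 11, 14, 15, 2, 9, 1]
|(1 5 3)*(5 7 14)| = 5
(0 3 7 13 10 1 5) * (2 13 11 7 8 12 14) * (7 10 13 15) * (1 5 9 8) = (0 3 1 9 8 12 14 2 15 7 11 10 5) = [3, 9, 15, 1, 4, 0, 6, 11, 12, 8, 5, 10, 14, 13, 2, 7]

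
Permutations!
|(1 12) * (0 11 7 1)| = 5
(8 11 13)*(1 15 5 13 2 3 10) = (1 15 5 13 8 11 2 3 10) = [0, 15, 3, 10, 4, 13, 6, 7, 11, 9, 1, 2, 12, 8, 14, 5]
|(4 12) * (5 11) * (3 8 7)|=|(3 8 7)(4 12)(5 11)|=6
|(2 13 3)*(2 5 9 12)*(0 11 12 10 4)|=|(0 11 12 2 13 3 5 9 10 4)|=10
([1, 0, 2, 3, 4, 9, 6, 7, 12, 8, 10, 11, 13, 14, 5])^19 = [1, 0, 2, 3, 4, 9, 6, 7, 12, 8, 10, 11, 13, 14, 5]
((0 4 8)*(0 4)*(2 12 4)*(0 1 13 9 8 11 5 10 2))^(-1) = ((0 1 13 9 8)(2 12 4 11 5 10))^(-1) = (0 8 9 13 1)(2 10 5 11 4 12)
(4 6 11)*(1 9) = (1 9)(4 6 11) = [0, 9, 2, 3, 6, 5, 11, 7, 8, 1, 10, 4]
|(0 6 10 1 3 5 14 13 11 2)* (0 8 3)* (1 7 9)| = 42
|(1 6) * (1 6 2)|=2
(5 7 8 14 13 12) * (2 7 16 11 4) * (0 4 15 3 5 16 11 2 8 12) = (0 4 8 14 13)(2 7 12 16)(3 5 11 15) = [4, 1, 7, 5, 8, 11, 6, 12, 14, 9, 10, 15, 16, 0, 13, 3, 2]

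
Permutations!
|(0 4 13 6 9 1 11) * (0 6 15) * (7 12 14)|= 12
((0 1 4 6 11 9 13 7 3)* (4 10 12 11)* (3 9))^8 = (0 10 11)(1 12 3)(7 13 9)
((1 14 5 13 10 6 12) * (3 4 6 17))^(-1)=(1 12 6 4 3 17 10 13 5 14)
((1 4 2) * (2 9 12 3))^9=(1 12)(2 9)(3 4)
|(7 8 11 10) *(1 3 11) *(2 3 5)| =8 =|(1 5 2 3 11 10 7 8)|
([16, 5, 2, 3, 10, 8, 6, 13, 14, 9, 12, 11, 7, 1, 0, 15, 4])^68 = (0 4 12 13 5 14 16 10 7 1 8)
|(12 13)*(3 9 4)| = 6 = |(3 9 4)(12 13)|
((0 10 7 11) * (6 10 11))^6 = ((0 11)(6 10 7))^6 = (11)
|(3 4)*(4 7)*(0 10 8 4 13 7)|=10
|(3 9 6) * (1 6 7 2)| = 6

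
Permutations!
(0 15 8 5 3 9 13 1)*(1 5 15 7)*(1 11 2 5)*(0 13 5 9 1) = (0 7 11 2 9 5 3 1 13)(8 15) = [7, 13, 9, 1, 4, 3, 6, 11, 15, 5, 10, 2, 12, 0, 14, 8]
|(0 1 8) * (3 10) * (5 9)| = |(0 1 8)(3 10)(5 9)| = 6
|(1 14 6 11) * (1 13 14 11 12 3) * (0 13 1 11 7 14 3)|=9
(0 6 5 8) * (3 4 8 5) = (0 6 3 4 8) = [6, 1, 2, 4, 8, 5, 3, 7, 0]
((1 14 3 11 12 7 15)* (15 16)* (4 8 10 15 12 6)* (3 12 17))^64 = ((1 14 12 7 16 17 3 11 6 4 8 10 15))^64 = (1 15 10 8 4 6 11 3 17 16 7 12 14)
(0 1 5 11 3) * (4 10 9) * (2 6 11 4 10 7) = [1, 5, 6, 0, 7, 4, 11, 2, 8, 10, 9, 3] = (0 1 5 4 7 2 6 11 3)(9 10)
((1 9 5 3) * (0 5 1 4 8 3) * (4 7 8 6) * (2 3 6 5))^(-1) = ((0 2 3 7 8 6 4 5)(1 9))^(-1) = (0 5 4 6 8 7 3 2)(1 9)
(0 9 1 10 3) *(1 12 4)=(0 9 12 4 1 10 3)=[9, 10, 2, 0, 1, 5, 6, 7, 8, 12, 3, 11, 4]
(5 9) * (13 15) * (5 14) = (5 9 14)(13 15) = [0, 1, 2, 3, 4, 9, 6, 7, 8, 14, 10, 11, 12, 15, 5, 13]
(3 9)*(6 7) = [0, 1, 2, 9, 4, 5, 7, 6, 8, 3] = (3 9)(6 7)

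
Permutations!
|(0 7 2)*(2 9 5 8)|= 6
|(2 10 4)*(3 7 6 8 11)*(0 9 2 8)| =10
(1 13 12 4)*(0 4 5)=(0 4 1 13 12 5)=[4, 13, 2, 3, 1, 0, 6, 7, 8, 9, 10, 11, 5, 12]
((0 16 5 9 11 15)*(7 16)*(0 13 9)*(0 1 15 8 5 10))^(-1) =((0 7 16 10)(1 15 13 9 11 8 5))^(-1) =(0 10 16 7)(1 5 8 11 9 13 15)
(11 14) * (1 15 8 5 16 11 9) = [0, 15, 2, 3, 4, 16, 6, 7, 5, 1, 10, 14, 12, 13, 9, 8, 11] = (1 15 8 5 16 11 14 9)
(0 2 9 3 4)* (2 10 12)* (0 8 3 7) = [10, 1, 9, 4, 8, 5, 6, 0, 3, 7, 12, 11, 2] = (0 10 12 2 9 7)(3 4 8)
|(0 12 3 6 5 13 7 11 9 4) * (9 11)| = |(0 12 3 6 5 13 7 9 4)| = 9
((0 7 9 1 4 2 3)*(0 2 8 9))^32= ((0 7)(1 4 8 9)(2 3))^32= (9)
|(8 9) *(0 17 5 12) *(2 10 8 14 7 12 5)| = 9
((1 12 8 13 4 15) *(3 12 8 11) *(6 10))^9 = (1 15 4 13 8)(6 10)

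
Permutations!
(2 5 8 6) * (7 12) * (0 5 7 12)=(12)(0 5 8 6 2 7)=[5, 1, 7, 3, 4, 8, 2, 0, 6, 9, 10, 11, 12]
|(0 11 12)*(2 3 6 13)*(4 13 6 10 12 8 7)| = |(0 11 8 7 4 13 2 3 10 12)| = 10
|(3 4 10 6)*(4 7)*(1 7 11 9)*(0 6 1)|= 20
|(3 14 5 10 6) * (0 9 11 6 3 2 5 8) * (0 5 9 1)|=|(0 1)(2 9 11 6)(3 14 8 5 10)|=20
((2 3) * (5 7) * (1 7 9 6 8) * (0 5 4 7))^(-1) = ((0 5 9 6 8 1)(2 3)(4 7))^(-1) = (0 1 8 6 9 5)(2 3)(4 7)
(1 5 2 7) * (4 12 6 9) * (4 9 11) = [0, 5, 7, 3, 12, 2, 11, 1, 8, 9, 10, 4, 6] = (1 5 2 7)(4 12 6 11)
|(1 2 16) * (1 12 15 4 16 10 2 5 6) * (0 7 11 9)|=|(0 7 11 9)(1 5 6)(2 10)(4 16 12 15)|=12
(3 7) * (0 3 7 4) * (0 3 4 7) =[4, 1, 2, 7, 3, 5, 6, 0] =(0 4 3 7)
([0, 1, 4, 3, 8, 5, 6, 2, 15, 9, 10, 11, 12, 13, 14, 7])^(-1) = (2 7 15 8 4)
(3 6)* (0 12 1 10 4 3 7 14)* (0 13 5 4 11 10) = (0 12 1)(3 6 7 14 13 5 4)(10 11) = [12, 0, 2, 6, 3, 4, 7, 14, 8, 9, 11, 10, 1, 5, 13]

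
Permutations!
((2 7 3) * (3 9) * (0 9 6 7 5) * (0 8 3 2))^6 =(9)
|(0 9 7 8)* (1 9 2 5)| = 7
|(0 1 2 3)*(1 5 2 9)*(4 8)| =4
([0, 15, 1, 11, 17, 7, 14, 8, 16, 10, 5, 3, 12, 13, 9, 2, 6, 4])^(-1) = (1 2 15)(3 11)(4 17)(5 10 9 14 6 16 8 7)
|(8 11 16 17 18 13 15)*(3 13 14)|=|(3 13 15 8 11 16 17 18 14)|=9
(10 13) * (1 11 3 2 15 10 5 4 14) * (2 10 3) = (1 11 2 15 3 10 13 5 4 14) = [0, 11, 15, 10, 14, 4, 6, 7, 8, 9, 13, 2, 12, 5, 1, 3]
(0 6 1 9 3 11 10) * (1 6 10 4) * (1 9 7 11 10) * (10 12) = (0 1 7 11 4 9 3 12 10) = [1, 7, 2, 12, 9, 5, 6, 11, 8, 3, 0, 4, 10]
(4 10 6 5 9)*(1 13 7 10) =[0, 13, 2, 3, 1, 9, 5, 10, 8, 4, 6, 11, 12, 7] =(1 13 7 10 6 5 9 4)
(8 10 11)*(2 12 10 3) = (2 12 10 11 8 3) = [0, 1, 12, 2, 4, 5, 6, 7, 3, 9, 11, 8, 10]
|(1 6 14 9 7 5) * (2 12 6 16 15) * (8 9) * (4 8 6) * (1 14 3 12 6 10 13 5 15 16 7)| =20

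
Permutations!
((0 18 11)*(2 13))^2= (0 11 18)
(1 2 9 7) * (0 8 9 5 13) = (0 8 9 7 1 2 5 13) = [8, 2, 5, 3, 4, 13, 6, 1, 9, 7, 10, 11, 12, 0]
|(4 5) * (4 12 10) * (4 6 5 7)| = |(4 7)(5 12 10 6)| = 4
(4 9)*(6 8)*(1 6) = (1 6 8)(4 9) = [0, 6, 2, 3, 9, 5, 8, 7, 1, 4]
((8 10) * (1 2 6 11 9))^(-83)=((1 2 6 11 9)(8 10))^(-83)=(1 6 9 2 11)(8 10)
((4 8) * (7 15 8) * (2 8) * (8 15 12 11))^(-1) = ((2 15)(4 7 12 11 8))^(-1) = (2 15)(4 8 11 12 7)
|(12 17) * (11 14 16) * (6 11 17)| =6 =|(6 11 14 16 17 12)|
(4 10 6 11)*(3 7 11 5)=[0, 1, 2, 7, 10, 3, 5, 11, 8, 9, 6, 4]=(3 7 11 4 10 6 5)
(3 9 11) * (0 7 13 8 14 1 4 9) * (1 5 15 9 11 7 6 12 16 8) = [6, 4, 2, 0, 11, 15, 12, 13, 14, 7, 10, 3, 16, 1, 5, 9, 8] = (0 6 12 16 8 14 5 15 9 7 13 1 4 11 3)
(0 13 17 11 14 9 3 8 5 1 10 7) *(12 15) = (0 13 17 11 14 9 3 8 5 1 10 7)(12 15) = [13, 10, 2, 8, 4, 1, 6, 0, 5, 3, 7, 14, 15, 17, 9, 12, 16, 11]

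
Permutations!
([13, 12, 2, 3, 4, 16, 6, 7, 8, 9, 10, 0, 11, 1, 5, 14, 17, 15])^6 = [13, 12, 2, 3, 4, 16, 6, 7, 8, 9, 10, 0, 11, 1, 5, 14, 17, 15]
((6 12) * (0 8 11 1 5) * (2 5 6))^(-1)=(0 5 2 12 6 1 11 8)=((0 8 11 1 6 12 2 5))^(-1)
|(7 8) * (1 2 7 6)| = 5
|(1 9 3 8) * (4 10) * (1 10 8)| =3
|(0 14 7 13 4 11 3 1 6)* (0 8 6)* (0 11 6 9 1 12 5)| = |(0 14 7 13 4 6 8 9 1 11 3 12 5)| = 13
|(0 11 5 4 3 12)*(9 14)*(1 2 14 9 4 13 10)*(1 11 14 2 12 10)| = 10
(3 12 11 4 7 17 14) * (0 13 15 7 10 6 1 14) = (0 13 15 7 17)(1 14 3 12 11 4 10 6) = [13, 14, 2, 12, 10, 5, 1, 17, 8, 9, 6, 4, 11, 15, 3, 7, 16, 0]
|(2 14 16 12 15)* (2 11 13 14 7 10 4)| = 12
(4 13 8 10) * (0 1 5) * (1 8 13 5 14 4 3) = (0 8 10 3 1 14 4 5) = [8, 14, 2, 1, 5, 0, 6, 7, 10, 9, 3, 11, 12, 13, 4]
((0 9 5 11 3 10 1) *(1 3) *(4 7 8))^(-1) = (0 1 11 5 9)(3 10)(4 8 7)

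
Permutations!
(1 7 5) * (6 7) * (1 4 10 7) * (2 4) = [0, 6, 4, 3, 10, 2, 1, 5, 8, 9, 7] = (1 6)(2 4 10 7 5)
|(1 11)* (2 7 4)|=|(1 11)(2 7 4)|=6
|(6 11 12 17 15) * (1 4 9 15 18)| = 9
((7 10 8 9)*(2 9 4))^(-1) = ((2 9 7 10 8 4))^(-1) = (2 4 8 10 7 9)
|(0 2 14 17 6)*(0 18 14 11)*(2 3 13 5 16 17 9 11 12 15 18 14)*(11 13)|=84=|(0 3 11)(2 12 15 18)(5 16 17 6 14 9 13)|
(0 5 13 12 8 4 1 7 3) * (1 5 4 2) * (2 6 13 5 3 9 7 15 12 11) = [4, 15, 1, 0, 3, 5, 13, 9, 6, 7, 10, 2, 8, 11, 14, 12] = (0 4 3)(1 15 12 8 6 13 11 2)(7 9)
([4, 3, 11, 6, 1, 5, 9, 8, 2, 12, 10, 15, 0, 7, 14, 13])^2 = [1, 6, 15, 9, 3, 5, 12, 2, 11, 0, 10, 13, 4, 8, 14, 7]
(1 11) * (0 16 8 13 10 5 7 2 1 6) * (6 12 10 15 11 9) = (0 16 8 13 15 11 12 10 5 7 2 1 9 6) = [16, 9, 1, 3, 4, 7, 0, 2, 13, 6, 5, 12, 10, 15, 14, 11, 8]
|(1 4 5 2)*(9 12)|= |(1 4 5 2)(9 12)|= 4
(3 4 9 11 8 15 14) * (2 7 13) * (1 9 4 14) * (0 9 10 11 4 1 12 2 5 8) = [9, 10, 7, 14, 1, 8, 6, 13, 15, 4, 11, 0, 2, 5, 3, 12] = (0 9 4 1 10 11)(2 7 13 5 8 15 12)(3 14)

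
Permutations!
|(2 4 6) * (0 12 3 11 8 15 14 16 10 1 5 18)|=12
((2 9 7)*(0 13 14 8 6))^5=(14)(2 7 9)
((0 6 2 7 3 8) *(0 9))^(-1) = ((0 6 2 7 3 8 9))^(-1) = (0 9 8 3 7 2 6)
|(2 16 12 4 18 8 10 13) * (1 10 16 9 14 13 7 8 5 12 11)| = |(1 10 7 8 16 11)(2 9 14 13)(4 18 5 12)| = 12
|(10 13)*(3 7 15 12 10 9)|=7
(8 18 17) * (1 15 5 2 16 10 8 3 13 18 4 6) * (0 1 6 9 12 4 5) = [1, 15, 16, 13, 9, 2, 6, 7, 5, 12, 8, 11, 4, 18, 14, 0, 10, 3, 17] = (0 1 15)(2 16 10 8 5)(3 13 18 17)(4 9 12)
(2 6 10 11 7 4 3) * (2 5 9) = (2 6 10 11 7 4 3 5 9) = [0, 1, 6, 5, 3, 9, 10, 4, 8, 2, 11, 7]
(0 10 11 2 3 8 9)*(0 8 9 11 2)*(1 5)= (0 10 2 3 9 8 11)(1 5)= [10, 5, 3, 9, 4, 1, 6, 7, 11, 8, 2, 0]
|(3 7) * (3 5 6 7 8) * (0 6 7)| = 2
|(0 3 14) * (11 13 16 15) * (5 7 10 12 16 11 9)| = |(0 3 14)(5 7 10 12 16 15 9)(11 13)| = 42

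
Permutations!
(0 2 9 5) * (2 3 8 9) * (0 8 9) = [3, 1, 2, 9, 4, 8, 6, 7, 0, 5] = (0 3 9 5 8)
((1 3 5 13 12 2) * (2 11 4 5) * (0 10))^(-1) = ((0 10)(1 3 2)(4 5 13 12 11))^(-1) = (0 10)(1 2 3)(4 11 12 13 5)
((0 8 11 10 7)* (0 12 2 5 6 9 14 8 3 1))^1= ((0 3 1)(2 5 6 9 14 8 11 10 7 12))^1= (0 3 1)(2 5 6 9 14 8 11 10 7 12)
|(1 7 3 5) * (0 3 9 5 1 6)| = |(0 3 1 7 9 5 6)| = 7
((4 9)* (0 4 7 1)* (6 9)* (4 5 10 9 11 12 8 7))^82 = (0 6 1 4 7 9 8 10 12 5 11)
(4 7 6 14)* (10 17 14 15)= (4 7 6 15 10 17 14)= [0, 1, 2, 3, 7, 5, 15, 6, 8, 9, 17, 11, 12, 13, 4, 10, 16, 14]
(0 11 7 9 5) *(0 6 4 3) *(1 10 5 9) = [11, 10, 2, 0, 3, 6, 4, 1, 8, 9, 5, 7] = (0 11 7 1 10 5 6 4 3)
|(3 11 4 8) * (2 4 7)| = 6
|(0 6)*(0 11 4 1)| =5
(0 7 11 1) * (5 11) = (0 7 5 11 1) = [7, 0, 2, 3, 4, 11, 6, 5, 8, 9, 10, 1]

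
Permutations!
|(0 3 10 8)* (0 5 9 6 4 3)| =7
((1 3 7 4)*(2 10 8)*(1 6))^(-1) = (1 6 4 7 3)(2 8 10)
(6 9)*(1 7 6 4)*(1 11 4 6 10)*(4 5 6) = (1 7 10)(4 11 5 6 9) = [0, 7, 2, 3, 11, 6, 9, 10, 8, 4, 1, 5]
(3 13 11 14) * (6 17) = (3 13 11 14)(6 17) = [0, 1, 2, 13, 4, 5, 17, 7, 8, 9, 10, 14, 12, 11, 3, 15, 16, 6]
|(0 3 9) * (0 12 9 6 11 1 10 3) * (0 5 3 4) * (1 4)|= 6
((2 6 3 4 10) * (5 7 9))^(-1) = (2 10 4 3 6)(5 9 7)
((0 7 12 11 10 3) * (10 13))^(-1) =((0 7 12 11 13 10 3))^(-1) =(0 3 10 13 11 12 7)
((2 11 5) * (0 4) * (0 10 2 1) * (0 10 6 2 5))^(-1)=(0 11 2 6 4)(1 5 10)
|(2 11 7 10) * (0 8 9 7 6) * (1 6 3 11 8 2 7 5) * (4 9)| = |(0 2 8 4 9 5 1 6)(3 11)(7 10)| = 8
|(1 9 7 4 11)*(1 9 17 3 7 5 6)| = |(1 17 3 7 4 11 9 5 6)| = 9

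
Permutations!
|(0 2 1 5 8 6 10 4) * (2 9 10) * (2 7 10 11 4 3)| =8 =|(0 9 11 4)(1 5 8 6 7 10 3 2)|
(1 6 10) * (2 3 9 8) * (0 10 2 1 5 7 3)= [10, 6, 0, 9, 4, 7, 2, 3, 1, 8, 5]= (0 10 5 7 3 9 8 1 6 2)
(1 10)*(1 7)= (1 10 7)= [0, 10, 2, 3, 4, 5, 6, 1, 8, 9, 7]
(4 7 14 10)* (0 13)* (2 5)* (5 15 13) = (0 5 2 15 13)(4 7 14 10) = [5, 1, 15, 3, 7, 2, 6, 14, 8, 9, 4, 11, 12, 0, 10, 13]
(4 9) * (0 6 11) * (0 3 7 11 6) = (3 7 11)(4 9) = [0, 1, 2, 7, 9, 5, 6, 11, 8, 4, 10, 3]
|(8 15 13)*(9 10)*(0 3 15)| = |(0 3 15 13 8)(9 10)| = 10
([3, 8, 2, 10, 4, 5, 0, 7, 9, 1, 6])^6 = (0 10)(3 6)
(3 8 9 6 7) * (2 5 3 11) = [0, 1, 5, 8, 4, 3, 7, 11, 9, 6, 10, 2] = (2 5 3 8 9 6 7 11)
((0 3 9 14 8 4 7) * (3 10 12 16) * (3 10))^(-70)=((0 3 9 14 8 4 7)(10 12 16))^(-70)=(10 16 12)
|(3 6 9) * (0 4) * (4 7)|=3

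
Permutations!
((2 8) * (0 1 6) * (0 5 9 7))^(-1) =(0 7 9 5 6 1)(2 8)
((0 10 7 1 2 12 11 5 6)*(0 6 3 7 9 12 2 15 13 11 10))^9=(1 13 5 7 15 11 3)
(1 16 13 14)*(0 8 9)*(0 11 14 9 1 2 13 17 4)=(0 8 1 16 17 4)(2 13 9 11 14)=[8, 16, 13, 3, 0, 5, 6, 7, 1, 11, 10, 14, 12, 9, 2, 15, 17, 4]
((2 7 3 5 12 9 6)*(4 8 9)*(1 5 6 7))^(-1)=(1 2 6 3 7 9 8 4 12 5)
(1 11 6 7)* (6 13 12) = (1 11 13 12 6 7) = [0, 11, 2, 3, 4, 5, 7, 1, 8, 9, 10, 13, 6, 12]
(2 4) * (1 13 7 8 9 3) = (1 13 7 8 9 3)(2 4) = [0, 13, 4, 1, 2, 5, 6, 8, 9, 3, 10, 11, 12, 7]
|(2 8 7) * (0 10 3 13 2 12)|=8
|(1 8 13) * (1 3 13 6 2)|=|(1 8 6 2)(3 13)|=4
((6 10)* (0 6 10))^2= ((10)(0 6))^2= (10)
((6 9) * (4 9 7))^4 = (9)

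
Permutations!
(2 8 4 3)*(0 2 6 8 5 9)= (0 2 5 9)(3 6 8 4)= [2, 1, 5, 6, 3, 9, 8, 7, 4, 0]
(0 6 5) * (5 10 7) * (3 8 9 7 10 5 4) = [6, 1, 2, 8, 3, 0, 5, 4, 9, 7, 10] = (10)(0 6 5)(3 8 9 7 4)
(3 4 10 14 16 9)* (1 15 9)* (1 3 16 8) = [0, 15, 2, 4, 10, 5, 6, 7, 1, 16, 14, 11, 12, 13, 8, 9, 3] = (1 15 9 16 3 4 10 14 8)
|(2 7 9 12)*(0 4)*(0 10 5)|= |(0 4 10 5)(2 7 9 12)|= 4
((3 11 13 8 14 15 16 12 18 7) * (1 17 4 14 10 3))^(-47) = ((1 17 4 14 15 16 12 18 7)(3 11 13 8 10))^(-47) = (1 18 16 14 17 7 12 15 4)(3 8 11 10 13)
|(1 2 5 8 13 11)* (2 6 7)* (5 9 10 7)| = 12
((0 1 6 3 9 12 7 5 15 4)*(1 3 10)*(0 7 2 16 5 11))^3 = ((0 3 9 12 2 16 5 15 4 7 11)(1 6 10))^3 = (0 12 5 7 3 2 15 11 9 16 4)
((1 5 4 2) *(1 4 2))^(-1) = (1 4 2 5)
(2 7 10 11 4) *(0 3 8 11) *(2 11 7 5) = [3, 1, 5, 8, 11, 2, 6, 10, 7, 9, 0, 4] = (0 3 8 7 10)(2 5)(4 11)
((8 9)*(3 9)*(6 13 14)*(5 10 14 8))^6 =(3 13 14 5)(6 10 9 8)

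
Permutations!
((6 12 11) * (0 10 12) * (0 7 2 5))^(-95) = (0 10 12 11 6 7 2 5)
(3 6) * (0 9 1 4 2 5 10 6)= (0 9 1 4 2 5 10 6 3)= [9, 4, 5, 0, 2, 10, 3, 7, 8, 1, 6]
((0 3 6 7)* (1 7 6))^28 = ((0 3 1 7))^28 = (7)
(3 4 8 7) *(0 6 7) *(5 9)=(0 6 7 3 4 8)(5 9)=[6, 1, 2, 4, 8, 9, 7, 3, 0, 5]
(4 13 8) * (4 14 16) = (4 13 8 14 16) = [0, 1, 2, 3, 13, 5, 6, 7, 14, 9, 10, 11, 12, 8, 16, 15, 4]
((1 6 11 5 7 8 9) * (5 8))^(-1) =((1 6 11 8 9)(5 7))^(-1) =(1 9 8 11 6)(5 7)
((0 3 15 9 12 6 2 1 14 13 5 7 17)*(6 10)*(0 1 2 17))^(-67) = ((0 3 15 9 12 10 6 17 1 14 13 5 7))^(-67) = (0 5 14 17 10 9 3 7 13 1 6 12 15)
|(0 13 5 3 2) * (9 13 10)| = |(0 10 9 13 5 3 2)| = 7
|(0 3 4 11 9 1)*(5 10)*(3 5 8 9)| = |(0 5 10 8 9 1)(3 4 11)| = 6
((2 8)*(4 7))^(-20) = ((2 8)(4 7))^(-20) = (8)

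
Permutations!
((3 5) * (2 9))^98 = (9)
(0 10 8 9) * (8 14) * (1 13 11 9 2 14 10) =(0 1 13 11 9)(2 14 8) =[1, 13, 14, 3, 4, 5, 6, 7, 2, 0, 10, 9, 12, 11, 8]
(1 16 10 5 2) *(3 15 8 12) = (1 16 10 5 2)(3 15 8 12) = [0, 16, 1, 15, 4, 2, 6, 7, 12, 9, 5, 11, 3, 13, 14, 8, 10]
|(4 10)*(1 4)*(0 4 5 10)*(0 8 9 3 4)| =12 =|(1 5 10)(3 4 8 9)|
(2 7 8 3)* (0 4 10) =(0 4 10)(2 7 8 3) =[4, 1, 7, 2, 10, 5, 6, 8, 3, 9, 0]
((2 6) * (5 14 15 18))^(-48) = ((2 6)(5 14 15 18))^(-48) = (18)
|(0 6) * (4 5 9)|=6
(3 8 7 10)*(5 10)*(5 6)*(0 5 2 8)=(0 5 10 3)(2 8 7 6)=[5, 1, 8, 0, 4, 10, 2, 6, 7, 9, 3]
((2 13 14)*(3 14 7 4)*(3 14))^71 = ((2 13 7 4 14))^71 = (2 13 7 4 14)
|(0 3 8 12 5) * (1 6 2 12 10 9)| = 10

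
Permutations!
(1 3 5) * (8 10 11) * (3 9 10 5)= [0, 9, 2, 3, 4, 1, 6, 7, 5, 10, 11, 8]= (1 9 10 11 8 5)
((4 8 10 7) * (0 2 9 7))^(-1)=(0 10 8 4 7 9 2)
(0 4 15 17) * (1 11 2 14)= (0 4 15 17)(1 11 2 14)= [4, 11, 14, 3, 15, 5, 6, 7, 8, 9, 10, 2, 12, 13, 1, 17, 16, 0]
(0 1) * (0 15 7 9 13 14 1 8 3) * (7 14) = (0 8 3)(1 15 14)(7 9 13) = [8, 15, 2, 0, 4, 5, 6, 9, 3, 13, 10, 11, 12, 7, 1, 14]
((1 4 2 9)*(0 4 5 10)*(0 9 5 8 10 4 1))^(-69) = ((0 1 8 10 9)(2 5 4))^(-69) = (0 1 8 10 9)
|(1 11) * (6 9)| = 2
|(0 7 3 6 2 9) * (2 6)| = |(0 7 3 2 9)| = 5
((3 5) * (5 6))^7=((3 6 5))^7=(3 6 5)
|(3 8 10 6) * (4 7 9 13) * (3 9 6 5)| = 20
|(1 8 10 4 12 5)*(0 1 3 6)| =|(0 1 8 10 4 12 5 3 6)| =9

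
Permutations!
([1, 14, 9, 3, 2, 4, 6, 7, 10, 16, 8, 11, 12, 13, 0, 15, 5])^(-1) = [14, 0, 4, 3, 5, 16, 6, 7, 10, 2, 8, 11, 12, 13, 1, 15, 9]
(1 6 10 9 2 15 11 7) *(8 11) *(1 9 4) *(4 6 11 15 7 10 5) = [0, 11, 7, 3, 1, 4, 5, 9, 15, 2, 6, 10, 12, 13, 14, 8] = (1 11 10 6 5 4)(2 7 9)(8 15)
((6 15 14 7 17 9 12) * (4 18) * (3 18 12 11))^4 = (3 6 17 18 15 9 4 14 11 12 7)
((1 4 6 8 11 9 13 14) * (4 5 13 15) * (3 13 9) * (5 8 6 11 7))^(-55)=((1 8 7 5 9 15 4 11 3 13 14))^(-55)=(15)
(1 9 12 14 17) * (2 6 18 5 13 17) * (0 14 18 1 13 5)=(0 14 2 6 1 9 12 18)(13 17)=[14, 9, 6, 3, 4, 5, 1, 7, 8, 12, 10, 11, 18, 17, 2, 15, 16, 13, 0]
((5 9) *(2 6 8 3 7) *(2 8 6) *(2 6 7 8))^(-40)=((2 6 7)(3 8)(5 9))^(-40)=(9)(2 7 6)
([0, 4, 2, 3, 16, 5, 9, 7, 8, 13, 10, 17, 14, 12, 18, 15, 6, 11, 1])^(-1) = [0, 18, 2, 3, 1, 5, 16, 7, 8, 6, 10, 17, 13, 9, 12, 15, 4, 11, 14]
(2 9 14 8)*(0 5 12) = (0 5 12)(2 9 14 8) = [5, 1, 9, 3, 4, 12, 6, 7, 2, 14, 10, 11, 0, 13, 8]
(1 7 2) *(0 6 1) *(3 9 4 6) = (0 3 9 4 6 1 7 2) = [3, 7, 0, 9, 6, 5, 1, 2, 8, 4]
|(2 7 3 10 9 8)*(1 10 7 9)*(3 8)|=10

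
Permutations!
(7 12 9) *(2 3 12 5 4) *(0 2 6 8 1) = (0 2 3 12 9 7 5 4 6 8 1) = [2, 0, 3, 12, 6, 4, 8, 5, 1, 7, 10, 11, 9]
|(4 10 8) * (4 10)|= 2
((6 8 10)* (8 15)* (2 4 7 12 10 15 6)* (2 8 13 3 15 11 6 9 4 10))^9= (15)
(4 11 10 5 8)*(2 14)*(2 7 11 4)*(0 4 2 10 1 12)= (0 4 2 14 7 11 1 12)(5 8 10)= [4, 12, 14, 3, 2, 8, 6, 11, 10, 9, 5, 1, 0, 13, 7]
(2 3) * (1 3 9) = (1 3 2 9) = [0, 3, 9, 2, 4, 5, 6, 7, 8, 1]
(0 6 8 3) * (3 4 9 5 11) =(0 6 8 4 9 5 11 3) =[6, 1, 2, 0, 9, 11, 8, 7, 4, 5, 10, 3]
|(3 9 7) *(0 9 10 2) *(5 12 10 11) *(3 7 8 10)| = |(0 9 8 10 2)(3 11 5 12)| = 20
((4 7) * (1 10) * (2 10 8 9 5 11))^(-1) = ((1 8 9 5 11 2 10)(4 7))^(-1) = (1 10 2 11 5 9 8)(4 7)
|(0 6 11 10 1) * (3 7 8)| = 15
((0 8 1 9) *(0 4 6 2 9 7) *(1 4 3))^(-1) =((0 8 4 6 2 9 3 1 7))^(-1) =(0 7 1 3 9 2 6 4 8)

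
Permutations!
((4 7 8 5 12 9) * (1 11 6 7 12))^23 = (1 5 8 7 6 11)(4 9 12) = ((1 11 6 7 8 5)(4 12 9))^23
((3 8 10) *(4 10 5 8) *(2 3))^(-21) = (2 10 4 3)(5 8)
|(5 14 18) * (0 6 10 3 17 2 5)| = 9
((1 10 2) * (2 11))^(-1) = (1 2 11 10)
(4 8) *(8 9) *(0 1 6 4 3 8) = [1, 6, 2, 8, 9, 5, 4, 7, 3, 0] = (0 1 6 4 9)(3 8)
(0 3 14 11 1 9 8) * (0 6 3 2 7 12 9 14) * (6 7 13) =(0 2 13 6 3)(1 14 11)(7 12 9 8) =[2, 14, 13, 0, 4, 5, 3, 12, 7, 8, 10, 1, 9, 6, 11]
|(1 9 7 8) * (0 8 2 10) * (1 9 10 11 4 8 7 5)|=10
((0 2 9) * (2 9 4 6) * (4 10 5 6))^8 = (10)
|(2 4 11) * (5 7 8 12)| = 12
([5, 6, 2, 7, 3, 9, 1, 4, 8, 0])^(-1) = [9, 6, 2, 4, 7, 0, 1, 3, 8, 5]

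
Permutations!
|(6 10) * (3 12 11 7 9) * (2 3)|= 6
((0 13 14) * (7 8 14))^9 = (0 14 8 7 13)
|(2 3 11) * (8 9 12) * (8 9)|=6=|(2 3 11)(9 12)|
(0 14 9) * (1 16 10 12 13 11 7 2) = (0 14 9)(1 16 10 12 13 11 7 2) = [14, 16, 1, 3, 4, 5, 6, 2, 8, 0, 12, 7, 13, 11, 9, 15, 10]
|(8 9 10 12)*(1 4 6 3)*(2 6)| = 20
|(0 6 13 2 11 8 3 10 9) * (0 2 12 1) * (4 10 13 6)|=11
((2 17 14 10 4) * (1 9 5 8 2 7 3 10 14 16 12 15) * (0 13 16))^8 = (0 8 1 16 17 5 15 13 2 9 12)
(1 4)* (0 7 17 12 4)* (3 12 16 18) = [7, 0, 2, 12, 1, 5, 6, 17, 8, 9, 10, 11, 4, 13, 14, 15, 18, 16, 3] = (0 7 17 16 18 3 12 4 1)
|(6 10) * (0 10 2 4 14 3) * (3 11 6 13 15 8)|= |(0 10 13 15 8 3)(2 4 14 11 6)|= 30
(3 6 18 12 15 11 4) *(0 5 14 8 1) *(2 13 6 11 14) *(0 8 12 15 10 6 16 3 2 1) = (0 5 1 8)(2 13 16 3 11 4)(6 18 15 14 12 10) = [5, 8, 13, 11, 2, 1, 18, 7, 0, 9, 6, 4, 10, 16, 12, 14, 3, 17, 15]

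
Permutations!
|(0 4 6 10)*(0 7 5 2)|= |(0 4 6 10 7 5 2)|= 7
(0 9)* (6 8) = (0 9)(6 8) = [9, 1, 2, 3, 4, 5, 8, 7, 6, 0]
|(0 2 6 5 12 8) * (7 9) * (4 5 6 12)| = 4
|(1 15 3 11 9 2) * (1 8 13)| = |(1 15 3 11 9 2 8 13)| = 8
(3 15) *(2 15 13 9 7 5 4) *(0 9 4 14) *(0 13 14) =(0 9 7 5)(2 15 3 14 13 4) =[9, 1, 15, 14, 2, 0, 6, 5, 8, 7, 10, 11, 12, 4, 13, 3]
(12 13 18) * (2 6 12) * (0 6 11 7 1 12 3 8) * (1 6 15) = (0 15 1 12 13 18 2 11 7 6 3 8) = [15, 12, 11, 8, 4, 5, 3, 6, 0, 9, 10, 7, 13, 18, 14, 1, 16, 17, 2]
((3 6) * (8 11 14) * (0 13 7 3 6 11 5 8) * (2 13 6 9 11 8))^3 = ((0 6 9 11 14)(2 13 7 3 8 5))^3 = (0 11 6 14 9)(2 3)(5 7)(8 13)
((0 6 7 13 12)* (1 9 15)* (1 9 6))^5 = ((0 1 6 7 13 12)(9 15))^5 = (0 12 13 7 6 1)(9 15)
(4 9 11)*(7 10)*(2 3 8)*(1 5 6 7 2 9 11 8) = [0, 5, 3, 1, 11, 6, 7, 10, 9, 8, 2, 4] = (1 5 6 7 10 2 3)(4 11)(8 9)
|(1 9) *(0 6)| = 2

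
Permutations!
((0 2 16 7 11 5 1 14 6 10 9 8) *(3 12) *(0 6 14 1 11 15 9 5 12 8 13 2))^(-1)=(2 13 9 15 7 16)(3 12 11 5 10 6 8)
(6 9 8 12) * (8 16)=(6 9 16 8 12)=[0, 1, 2, 3, 4, 5, 9, 7, 12, 16, 10, 11, 6, 13, 14, 15, 8]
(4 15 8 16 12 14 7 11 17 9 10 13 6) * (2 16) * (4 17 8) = [0, 1, 16, 3, 15, 5, 17, 11, 2, 10, 13, 8, 14, 6, 7, 4, 12, 9] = (2 16 12 14 7 11 8)(4 15)(6 17 9 10 13)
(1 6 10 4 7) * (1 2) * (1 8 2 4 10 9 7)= (10)(1 6 9 7 4)(2 8)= [0, 6, 8, 3, 1, 5, 9, 4, 2, 7, 10]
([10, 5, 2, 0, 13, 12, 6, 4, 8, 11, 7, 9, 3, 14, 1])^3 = [4, 3, 2, 7, 1, 0, 6, 14, 8, 11, 13, 9, 10, 5, 12]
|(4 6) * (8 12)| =2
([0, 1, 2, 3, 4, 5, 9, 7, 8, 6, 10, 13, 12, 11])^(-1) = [0, 1, 2, 3, 4, 5, 9, 7, 8, 6, 10, 13, 12, 11]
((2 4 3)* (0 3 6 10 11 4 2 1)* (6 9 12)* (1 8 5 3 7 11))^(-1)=(0 1 10 6 12 9 4 11 7)(3 5 8)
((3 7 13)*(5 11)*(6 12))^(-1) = (3 13 7)(5 11)(6 12)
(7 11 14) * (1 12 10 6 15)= [0, 12, 2, 3, 4, 5, 15, 11, 8, 9, 6, 14, 10, 13, 7, 1]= (1 12 10 6 15)(7 11 14)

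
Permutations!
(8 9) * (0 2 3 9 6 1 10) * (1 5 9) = (0 2 3 1 10)(5 9 8 6) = [2, 10, 3, 1, 4, 9, 5, 7, 6, 8, 0]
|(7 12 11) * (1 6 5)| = 3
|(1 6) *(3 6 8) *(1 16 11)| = |(1 8 3 6 16 11)| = 6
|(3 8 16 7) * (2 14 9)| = 12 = |(2 14 9)(3 8 16 7)|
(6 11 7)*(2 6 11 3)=[0, 1, 6, 2, 4, 5, 3, 11, 8, 9, 10, 7]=(2 6 3)(7 11)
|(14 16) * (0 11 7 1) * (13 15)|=|(0 11 7 1)(13 15)(14 16)|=4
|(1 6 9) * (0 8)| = 6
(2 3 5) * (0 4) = (0 4)(2 3 5) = [4, 1, 3, 5, 0, 2]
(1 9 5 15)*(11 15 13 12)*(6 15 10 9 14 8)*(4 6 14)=(1 4 6 15)(5 13 12 11 10 9)(8 14)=[0, 4, 2, 3, 6, 13, 15, 7, 14, 5, 9, 10, 11, 12, 8, 1]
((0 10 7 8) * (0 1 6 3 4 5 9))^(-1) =(0 9 5 4 3 6 1 8 7 10)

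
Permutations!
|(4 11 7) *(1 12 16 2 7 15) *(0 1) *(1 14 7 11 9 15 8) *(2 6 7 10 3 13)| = 16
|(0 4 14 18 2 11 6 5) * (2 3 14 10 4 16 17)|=42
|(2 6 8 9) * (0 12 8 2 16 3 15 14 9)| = |(0 12 8)(2 6)(3 15 14 9 16)| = 30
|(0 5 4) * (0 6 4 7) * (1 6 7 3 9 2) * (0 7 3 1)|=8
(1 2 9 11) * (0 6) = (0 6)(1 2 9 11) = [6, 2, 9, 3, 4, 5, 0, 7, 8, 11, 10, 1]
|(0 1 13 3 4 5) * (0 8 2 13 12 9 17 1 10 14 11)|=|(0 10 14 11)(1 12 9 17)(2 13 3 4 5 8)|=12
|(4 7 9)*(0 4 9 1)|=4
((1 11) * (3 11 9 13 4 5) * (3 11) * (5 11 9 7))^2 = (1 5 13 11 7 9 4)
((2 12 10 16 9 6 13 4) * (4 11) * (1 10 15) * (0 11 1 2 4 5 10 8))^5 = (0 9)(1 10)(2 15 12)(5 13)(6 11)(8 16)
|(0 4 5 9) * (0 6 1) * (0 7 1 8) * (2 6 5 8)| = 6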